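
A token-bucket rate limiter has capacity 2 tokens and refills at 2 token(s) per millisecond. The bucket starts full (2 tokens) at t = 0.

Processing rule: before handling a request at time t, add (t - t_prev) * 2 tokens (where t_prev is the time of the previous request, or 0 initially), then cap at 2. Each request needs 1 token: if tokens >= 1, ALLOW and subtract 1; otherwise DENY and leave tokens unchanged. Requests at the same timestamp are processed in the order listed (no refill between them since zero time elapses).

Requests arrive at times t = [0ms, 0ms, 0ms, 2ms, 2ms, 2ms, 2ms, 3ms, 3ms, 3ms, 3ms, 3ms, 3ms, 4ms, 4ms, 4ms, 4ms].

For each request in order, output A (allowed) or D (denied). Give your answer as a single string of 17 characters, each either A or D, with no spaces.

Answer: AADAADDAADDDDAADD

Derivation:
Simulating step by step:
  req#1 t=0ms: ALLOW
  req#2 t=0ms: ALLOW
  req#3 t=0ms: DENY
  req#4 t=2ms: ALLOW
  req#5 t=2ms: ALLOW
  req#6 t=2ms: DENY
  req#7 t=2ms: DENY
  req#8 t=3ms: ALLOW
  req#9 t=3ms: ALLOW
  req#10 t=3ms: DENY
  req#11 t=3ms: DENY
  req#12 t=3ms: DENY
  req#13 t=3ms: DENY
  req#14 t=4ms: ALLOW
  req#15 t=4ms: ALLOW
  req#16 t=4ms: DENY
  req#17 t=4ms: DENY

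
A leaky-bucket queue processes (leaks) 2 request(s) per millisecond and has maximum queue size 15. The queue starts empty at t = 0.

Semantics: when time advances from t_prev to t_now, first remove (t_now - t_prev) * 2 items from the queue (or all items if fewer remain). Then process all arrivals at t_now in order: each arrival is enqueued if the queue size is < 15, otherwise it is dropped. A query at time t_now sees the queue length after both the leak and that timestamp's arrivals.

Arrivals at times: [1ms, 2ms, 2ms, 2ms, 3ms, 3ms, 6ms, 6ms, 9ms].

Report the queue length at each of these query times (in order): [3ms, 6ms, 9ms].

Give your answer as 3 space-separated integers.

Queue lengths at query times:
  query t=3ms: backlog = 3
  query t=6ms: backlog = 2
  query t=9ms: backlog = 1

Answer: 3 2 1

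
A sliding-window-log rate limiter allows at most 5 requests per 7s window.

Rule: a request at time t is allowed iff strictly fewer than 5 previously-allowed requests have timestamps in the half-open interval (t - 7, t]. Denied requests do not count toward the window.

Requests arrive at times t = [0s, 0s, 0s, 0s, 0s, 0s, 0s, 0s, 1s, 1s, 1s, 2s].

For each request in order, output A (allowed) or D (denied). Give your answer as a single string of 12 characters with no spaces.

Answer: AAAAADDDDDDD

Derivation:
Tracking allowed requests in the window:
  req#1 t=0s: ALLOW
  req#2 t=0s: ALLOW
  req#3 t=0s: ALLOW
  req#4 t=0s: ALLOW
  req#5 t=0s: ALLOW
  req#6 t=0s: DENY
  req#7 t=0s: DENY
  req#8 t=0s: DENY
  req#9 t=1s: DENY
  req#10 t=1s: DENY
  req#11 t=1s: DENY
  req#12 t=2s: DENY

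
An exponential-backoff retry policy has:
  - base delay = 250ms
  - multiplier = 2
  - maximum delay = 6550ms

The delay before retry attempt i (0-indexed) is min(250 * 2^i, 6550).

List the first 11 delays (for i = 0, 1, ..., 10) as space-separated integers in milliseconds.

Answer: 250 500 1000 2000 4000 6550 6550 6550 6550 6550 6550

Derivation:
Computing each delay:
  i=0: min(250*2^0, 6550) = 250
  i=1: min(250*2^1, 6550) = 500
  i=2: min(250*2^2, 6550) = 1000
  i=3: min(250*2^3, 6550) = 2000
  i=4: min(250*2^4, 6550) = 4000
  i=5: min(250*2^5, 6550) = 6550
  i=6: min(250*2^6, 6550) = 6550
  i=7: min(250*2^7, 6550) = 6550
  i=8: min(250*2^8, 6550) = 6550
  i=9: min(250*2^9, 6550) = 6550
  i=10: min(250*2^10, 6550) = 6550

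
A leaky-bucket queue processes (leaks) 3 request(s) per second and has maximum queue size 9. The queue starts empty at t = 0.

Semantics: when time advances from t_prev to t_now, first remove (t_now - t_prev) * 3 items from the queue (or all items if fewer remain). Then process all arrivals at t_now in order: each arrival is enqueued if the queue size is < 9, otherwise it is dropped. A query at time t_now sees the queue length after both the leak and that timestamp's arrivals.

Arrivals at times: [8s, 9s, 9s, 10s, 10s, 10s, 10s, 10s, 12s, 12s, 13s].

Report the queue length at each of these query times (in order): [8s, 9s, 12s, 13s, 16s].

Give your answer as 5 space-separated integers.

Answer: 1 2 2 1 0

Derivation:
Queue lengths at query times:
  query t=8s: backlog = 1
  query t=9s: backlog = 2
  query t=12s: backlog = 2
  query t=13s: backlog = 1
  query t=16s: backlog = 0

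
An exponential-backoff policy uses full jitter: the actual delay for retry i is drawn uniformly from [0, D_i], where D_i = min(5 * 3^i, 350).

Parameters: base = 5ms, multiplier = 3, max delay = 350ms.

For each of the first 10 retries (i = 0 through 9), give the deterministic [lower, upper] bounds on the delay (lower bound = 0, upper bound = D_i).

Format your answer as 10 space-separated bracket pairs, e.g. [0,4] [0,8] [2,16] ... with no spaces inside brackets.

Answer: [0,5] [0,15] [0,45] [0,135] [0,350] [0,350] [0,350] [0,350] [0,350] [0,350]

Derivation:
Computing bounds per retry:
  i=0: D_i=min(5*3^0,350)=5, bounds=[0,5]
  i=1: D_i=min(5*3^1,350)=15, bounds=[0,15]
  i=2: D_i=min(5*3^2,350)=45, bounds=[0,45]
  i=3: D_i=min(5*3^3,350)=135, bounds=[0,135]
  i=4: D_i=min(5*3^4,350)=350, bounds=[0,350]
  i=5: D_i=min(5*3^5,350)=350, bounds=[0,350]
  i=6: D_i=min(5*3^6,350)=350, bounds=[0,350]
  i=7: D_i=min(5*3^7,350)=350, bounds=[0,350]
  i=8: D_i=min(5*3^8,350)=350, bounds=[0,350]
  i=9: D_i=min(5*3^9,350)=350, bounds=[0,350]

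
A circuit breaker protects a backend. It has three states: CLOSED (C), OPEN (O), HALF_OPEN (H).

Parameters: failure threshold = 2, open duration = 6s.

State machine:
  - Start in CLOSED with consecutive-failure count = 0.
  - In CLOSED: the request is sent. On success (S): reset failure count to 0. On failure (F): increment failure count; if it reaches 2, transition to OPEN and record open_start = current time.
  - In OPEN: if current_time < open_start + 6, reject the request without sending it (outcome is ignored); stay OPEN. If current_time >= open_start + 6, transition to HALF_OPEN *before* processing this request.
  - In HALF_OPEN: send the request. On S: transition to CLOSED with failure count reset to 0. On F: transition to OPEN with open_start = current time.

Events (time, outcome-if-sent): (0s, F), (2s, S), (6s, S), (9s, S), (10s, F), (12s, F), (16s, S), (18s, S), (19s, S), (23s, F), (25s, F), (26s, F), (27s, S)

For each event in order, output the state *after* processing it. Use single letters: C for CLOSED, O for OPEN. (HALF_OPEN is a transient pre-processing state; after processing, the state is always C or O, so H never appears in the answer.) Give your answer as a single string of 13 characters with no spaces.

Answer: CCCCCOOCCCOOO

Derivation:
State after each event:
  event#1 t=0s outcome=F: state=CLOSED
  event#2 t=2s outcome=S: state=CLOSED
  event#3 t=6s outcome=S: state=CLOSED
  event#4 t=9s outcome=S: state=CLOSED
  event#5 t=10s outcome=F: state=CLOSED
  event#6 t=12s outcome=F: state=OPEN
  event#7 t=16s outcome=S: state=OPEN
  event#8 t=18s outcome=S: state=CLOSED
  event#9 t=19s outcome=S: state=CLOSED
  event#10 t=23s outcome=F: state=CLOSED
  event#11 t=25s outcome=F: state=OPEN
  event#12 t=26s outcome=F: state=OPEN
  event#13 t=27s outcome=S: state=OPEN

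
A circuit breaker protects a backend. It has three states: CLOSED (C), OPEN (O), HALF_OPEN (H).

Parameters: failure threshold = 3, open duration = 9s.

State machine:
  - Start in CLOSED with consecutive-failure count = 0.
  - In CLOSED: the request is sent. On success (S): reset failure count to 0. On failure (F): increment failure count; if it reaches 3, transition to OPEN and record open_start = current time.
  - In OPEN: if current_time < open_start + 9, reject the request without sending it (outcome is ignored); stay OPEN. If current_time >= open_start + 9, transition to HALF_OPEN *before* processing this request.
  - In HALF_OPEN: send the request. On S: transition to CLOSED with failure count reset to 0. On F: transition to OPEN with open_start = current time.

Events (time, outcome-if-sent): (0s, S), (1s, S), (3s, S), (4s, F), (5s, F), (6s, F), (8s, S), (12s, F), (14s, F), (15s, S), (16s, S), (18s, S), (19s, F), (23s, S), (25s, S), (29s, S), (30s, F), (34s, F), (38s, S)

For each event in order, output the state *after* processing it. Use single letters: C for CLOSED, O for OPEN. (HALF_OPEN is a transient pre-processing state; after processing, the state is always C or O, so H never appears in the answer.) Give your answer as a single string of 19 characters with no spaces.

Answer: CCCCCOOOOCCCCCCCCCC

Derivation:
State after each event:
  event#1 t=0s outcome=S: state=CLOSED
  event#2 t=1s outcome=S: state=CLOSED
  event#3 t=3s outcome=S: state=CLOSED
  event#4 t=4s outcome=F: state=CLOSED
  event#5 t=5s outcome=F: state=CLOSED
  event#6 t=6s outcome=F: state=OPEN
  event#7 t=8s outcome=S: state=OPEN
  event#8 t=12s outcome=F: state=OPEN
  event#9 t=14s outcome=F: state=OPEN
  event#10 t=15s outcome=S: state=CLOSED
  event#11 t=16s outcome=S: state=CLOSED
  event#12 t=18s outcome=S: state=CLOSED
  event#13 t=19s outcome=F: state=CLOSED
  event#14 t=23s outcome=S: state=CLOSED
  event#15 t=25s outcome=S: state=CLOSED
  event#16 t=29s outcome=S: state=CLOSED
  event#17 t=30s outcome=F: state=CLOSED
  event#18 t=34s outcome=F: state=CLOSED
  event#19 t=38s outcome=S: state=CLOSED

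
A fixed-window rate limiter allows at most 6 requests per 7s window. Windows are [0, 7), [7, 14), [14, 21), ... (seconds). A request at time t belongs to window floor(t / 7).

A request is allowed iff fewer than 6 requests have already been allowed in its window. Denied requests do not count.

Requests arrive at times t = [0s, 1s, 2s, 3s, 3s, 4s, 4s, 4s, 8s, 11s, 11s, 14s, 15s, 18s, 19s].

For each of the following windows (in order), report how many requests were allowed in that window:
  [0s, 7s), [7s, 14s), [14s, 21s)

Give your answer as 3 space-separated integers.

Answer: 6 3 4

Derivation:
Processing requests:
  req#1 t=0s (window 0): ALLOW
  req#2 t=1s (window 0): ALLOW
  req#3 t=2s (window 0): ALLOW
  req#4 t=3s (window 0): ALLOW
  req#5 t=3s (window 0): ALLOW
  req#6 t=4s (window 0): ALLOW
  req#7 t=4s (window 0): DENY
  req#8 t=4s (window 0): DENY
  req#9 t=8s (window 1): ALLOW
  req#10 t=11s (window 1): ALLOW
  req#11 t=11s (window 1): ALLOW
  req#12 t=14s (window 2): ALLOW
  req#13 t=15s (window 2): ALLOW
  req#14 t=18s (window 2): ALLOW
  req#15 t=19s (window 2): ALLOW

Allowed counts by window: 6 3 4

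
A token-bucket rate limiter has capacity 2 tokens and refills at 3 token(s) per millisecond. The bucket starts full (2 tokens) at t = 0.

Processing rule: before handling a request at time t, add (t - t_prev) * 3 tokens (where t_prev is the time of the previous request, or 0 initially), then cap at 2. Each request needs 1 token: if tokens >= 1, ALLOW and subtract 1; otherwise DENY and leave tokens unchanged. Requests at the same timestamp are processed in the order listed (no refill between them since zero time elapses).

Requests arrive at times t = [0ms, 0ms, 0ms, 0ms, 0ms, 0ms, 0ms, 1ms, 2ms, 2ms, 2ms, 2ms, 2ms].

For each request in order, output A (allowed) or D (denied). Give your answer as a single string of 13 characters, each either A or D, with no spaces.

Simulating step by step:
  req#1 t=0ms: ALLOW
  req#2 t=0ms: ALLOW
  req#3 t=0ms: DENY
  req#4 t=0ms: DENY
  req#5 t=0ms: DENY
  req#6 t=0ms: DENY
  req#7 t=0ms: DENY
  req#8 t=1ms: ALLOW
  req#9 t=2ms: ALLOW
  req#10 t=2ms: ALLOW
  req#11 t=2ms: DENY
  req#12 t=2ms: DENY
  req#13 t=2ms: DENY

Answer: AADDDDDAAADDD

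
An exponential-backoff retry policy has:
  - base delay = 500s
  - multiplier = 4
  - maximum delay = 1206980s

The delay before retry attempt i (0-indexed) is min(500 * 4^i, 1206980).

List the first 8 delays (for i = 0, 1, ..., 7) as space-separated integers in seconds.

Answer: 500 2000 8000 32000 128000 512000 1206980 1206980

Derivation:
Computing each delay:
  i=0: min(500*4^0, 1206980) = 500
  i=1: min(500*4^1, 1206980) = 2000
  i=2: min(500*4^2, 1206980) = 8000
  i=3: min(500*4^3, 1206980) = 32000
  i=4: min(500*4^4, 1206980) = 128000
  i=5: min(500*4^5, 1206980) = 512000
  i=6: min(500*4^6, 1206980) = 1206980
  i=7: min(500*4^7, 1206980) = 1206980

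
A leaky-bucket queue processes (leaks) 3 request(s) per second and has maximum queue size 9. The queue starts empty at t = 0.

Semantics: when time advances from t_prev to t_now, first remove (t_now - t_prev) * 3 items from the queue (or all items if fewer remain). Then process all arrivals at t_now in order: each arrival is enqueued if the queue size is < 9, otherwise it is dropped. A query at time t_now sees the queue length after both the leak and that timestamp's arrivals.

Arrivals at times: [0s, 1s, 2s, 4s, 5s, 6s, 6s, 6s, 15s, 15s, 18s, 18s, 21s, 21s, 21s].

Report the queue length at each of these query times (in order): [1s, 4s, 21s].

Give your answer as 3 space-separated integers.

Queue lengths at query times:
  query t=1s: backlog = 1
  query t=4s: backlog = 1
  query t=21s: backlog = 3

Answer: 1 1 3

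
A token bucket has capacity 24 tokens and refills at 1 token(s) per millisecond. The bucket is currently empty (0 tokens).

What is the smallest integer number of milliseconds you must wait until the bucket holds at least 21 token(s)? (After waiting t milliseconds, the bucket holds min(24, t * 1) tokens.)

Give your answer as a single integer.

Need t * 1 >= 21, so t >= 21/1.
Smallest integer t = ceil(21/1) = 21.

Answer: 21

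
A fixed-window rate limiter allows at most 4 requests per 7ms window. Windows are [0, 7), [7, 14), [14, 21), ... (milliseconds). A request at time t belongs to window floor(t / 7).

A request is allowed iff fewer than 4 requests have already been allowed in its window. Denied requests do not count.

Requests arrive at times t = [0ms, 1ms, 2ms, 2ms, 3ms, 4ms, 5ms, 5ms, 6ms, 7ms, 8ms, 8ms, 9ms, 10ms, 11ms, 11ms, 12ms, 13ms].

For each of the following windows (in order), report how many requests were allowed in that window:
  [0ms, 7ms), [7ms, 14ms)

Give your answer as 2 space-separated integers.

Processing requests:
  req#1 t=0ms (window 0): ALLOW
  req#2 t=1ms (window 0): ALLOW
  req#3 t=2ms (window 0): ALLOW
  req#4 t=2ms (window 0): ALLOW
  req#5 t=3ms (window 0): DENY
  req#6 t=4ms (window 0): DENY
  req#7 t=5ms (window 0): DENY
  req#8 t=5ms (window 0): DENY
  req#9 t=6ms (window 0): DENY
  req#10 t=7ms (window 1): ALLOW
  req#11 t=8ms (window 1): ALLOW
  req#12 t=8ms (window 1): ALLOW
  req#13 t=9ms (window 1): ALLOW
  req#14 t=10ms (window 1): DENY
  req#15 t=11ms (window 1): DENY
  req#16 t=11ms (window 1): DENY
  req#17 t=12ms (window 1): DENY
  req#18 t=13ms (window 1): DENY

Allowed counts by window: 4 4

Answer: 4 4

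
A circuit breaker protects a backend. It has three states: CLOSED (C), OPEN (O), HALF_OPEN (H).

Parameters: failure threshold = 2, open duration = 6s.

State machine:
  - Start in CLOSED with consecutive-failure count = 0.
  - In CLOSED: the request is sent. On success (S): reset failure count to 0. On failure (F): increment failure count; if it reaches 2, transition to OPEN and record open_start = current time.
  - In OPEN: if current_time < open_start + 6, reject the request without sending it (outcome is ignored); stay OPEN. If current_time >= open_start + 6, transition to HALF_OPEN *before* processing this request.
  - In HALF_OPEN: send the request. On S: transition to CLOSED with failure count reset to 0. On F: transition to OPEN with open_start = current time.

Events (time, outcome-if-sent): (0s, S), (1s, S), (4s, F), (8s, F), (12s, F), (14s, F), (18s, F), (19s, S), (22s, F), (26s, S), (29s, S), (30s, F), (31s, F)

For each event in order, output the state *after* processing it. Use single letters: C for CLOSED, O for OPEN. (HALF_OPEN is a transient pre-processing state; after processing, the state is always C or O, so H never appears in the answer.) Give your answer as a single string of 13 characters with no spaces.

State after each event:
  event#1 t=0s outcome=S: state=CLOSED
  event#2 t=1s outcome=S: state=CLOSED
  event#3 t=4s outcome=F: state=CLOSED
  event#4 t=8s outcome=F: state=OPEN
  event#5 t=12s outcome=F: state=OPEN
  event#6 t=14s outcome=F: state=OPEN
  event#7 t=18s outcome=F: state=OPEN
  event#8 t=19s outcome=S: state=OPEN
  event#9 t=22s outcome=F: state=OPEN
  event#10 t=26s outcome=S: state=OPEN
  event#11 t=29s outcome=S: state=CLOSED
  event#12 t=30s outcome=F: state=CLOSED
  event#13 t=31s outcome=F: state=OPEN

Answer: CCCOOOOOOOCCO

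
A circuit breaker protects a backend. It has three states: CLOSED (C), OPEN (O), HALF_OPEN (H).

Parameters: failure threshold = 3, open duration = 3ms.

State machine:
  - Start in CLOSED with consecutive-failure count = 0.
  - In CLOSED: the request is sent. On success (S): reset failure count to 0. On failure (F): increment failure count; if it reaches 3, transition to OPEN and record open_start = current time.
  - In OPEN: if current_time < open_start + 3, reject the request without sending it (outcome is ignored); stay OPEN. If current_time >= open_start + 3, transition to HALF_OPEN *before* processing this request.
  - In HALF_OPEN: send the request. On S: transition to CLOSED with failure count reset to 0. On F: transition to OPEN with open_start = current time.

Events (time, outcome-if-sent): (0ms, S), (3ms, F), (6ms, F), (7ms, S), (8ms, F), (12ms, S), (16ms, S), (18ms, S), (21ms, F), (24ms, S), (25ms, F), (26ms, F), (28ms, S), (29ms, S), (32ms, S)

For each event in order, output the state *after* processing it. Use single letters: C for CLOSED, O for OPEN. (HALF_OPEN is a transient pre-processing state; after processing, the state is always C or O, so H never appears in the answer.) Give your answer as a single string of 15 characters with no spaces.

State after each event:
  event#1 t=0ms outcome=S: state=CLOSED
  event#2 t=3ms outcome=F: state=CLOSED
  event#3 t=6ms outcome=F: state=CLOSED
  event#4 t=7ms outcome=S: state=CLOSED
  event#5 t=8ms outcome=F: state=CLOSED
  event#6 t=12ms outcome=S: state=CLOSED
  event#7 t=16ms outcome=S: state=CLOSED
  event#8 t=18ms outcome=S: state=CLOSED
  event#9 t=21ms outcome=F: state=CLOSED
  event#10 t=24ms outcome=S: state=CLOSED
  event#11 t=25ms outcome=F: state=CLOSED
  event#12 t=26ms outcome=F: state=CLOSED
  event#13 t=28ms outcome=S: state=CLOSED
  event#14 t=29ms outcome=S: state=CLOSED
  event#15 t=32ms outcome=S: state=CLOSED

Answer: CCCCCCCCCCCCCCC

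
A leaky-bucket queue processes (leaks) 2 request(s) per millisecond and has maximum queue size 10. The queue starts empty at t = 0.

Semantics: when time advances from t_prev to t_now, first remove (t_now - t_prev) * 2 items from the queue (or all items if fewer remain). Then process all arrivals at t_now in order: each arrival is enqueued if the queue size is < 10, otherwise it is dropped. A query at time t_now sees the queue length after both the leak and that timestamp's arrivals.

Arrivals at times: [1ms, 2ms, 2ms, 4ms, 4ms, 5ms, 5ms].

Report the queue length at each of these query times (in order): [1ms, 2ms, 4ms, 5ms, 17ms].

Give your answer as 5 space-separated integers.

Queue lengths at query times:
  query t=1ms: backlog = 1
  query t=2ms: backlog = 2
  query t=4ms: backlog = 2
  query t=5ms: backlog = 2
  query t=17ms: backlog = 0

Answer: 1 2 2 2 0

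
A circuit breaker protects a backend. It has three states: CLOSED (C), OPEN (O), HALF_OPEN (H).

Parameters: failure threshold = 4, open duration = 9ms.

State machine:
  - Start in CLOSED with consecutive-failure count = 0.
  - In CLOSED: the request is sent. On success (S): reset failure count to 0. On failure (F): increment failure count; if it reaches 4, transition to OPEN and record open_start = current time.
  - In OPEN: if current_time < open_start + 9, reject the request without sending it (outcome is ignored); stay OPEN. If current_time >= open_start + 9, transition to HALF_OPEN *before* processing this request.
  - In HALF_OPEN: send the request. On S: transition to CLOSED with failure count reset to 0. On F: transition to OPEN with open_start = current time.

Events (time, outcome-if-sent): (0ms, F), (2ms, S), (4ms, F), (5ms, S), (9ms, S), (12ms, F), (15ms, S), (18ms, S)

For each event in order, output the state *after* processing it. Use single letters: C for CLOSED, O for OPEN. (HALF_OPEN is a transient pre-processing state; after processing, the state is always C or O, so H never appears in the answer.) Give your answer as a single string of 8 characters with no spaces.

Answer: CCCCCCCC

Derivation:
State after each event:
  event#1 t=0ms outcome=F: state=CLOSED
  event#2 t=2ms outcome=S: state=CLOSED
  event#3 t=4ms outcome=F: state=CLOSED
  event#4 t=5ms outcome=S: state=CLOSED
  event#5 t=9ms outcome=S: state=CLOSED
  event#6 t=12ms outcome=F: state=CLOSED
  event#7 t=15ms outcome=S: state=CLOSED
  event#8 t=18ms outcome=S: state=CLOSED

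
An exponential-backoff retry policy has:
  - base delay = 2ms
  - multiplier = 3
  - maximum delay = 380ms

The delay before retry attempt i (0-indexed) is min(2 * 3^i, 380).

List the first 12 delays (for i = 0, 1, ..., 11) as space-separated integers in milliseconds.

Computing each delay:
  i=0: min(2*3^0, 380) = 2
  i=1: min(2*3^1, 380) = 6
  i=2: min(2*3^2, 380) = 18
  i=3: min(2*3^3, 380) = 54
  i=4: min(2*3^4, 380) = 162
  i=5: min(2*3^5, 380) = 380
  i=6: min(2*3^6, 380) = 380
  i=7: min(2*3^7, 380) = 380
  i=8: min(2*3^8, 380) = 380
  i=9: min(2*3^9, 380) = 380
  i=10: min(2*3^10, 380) = 380
  i=11: min(2*3^11, 380) = 380

Answer: 2 6 18 54 162 380 380 380 380 380 380 380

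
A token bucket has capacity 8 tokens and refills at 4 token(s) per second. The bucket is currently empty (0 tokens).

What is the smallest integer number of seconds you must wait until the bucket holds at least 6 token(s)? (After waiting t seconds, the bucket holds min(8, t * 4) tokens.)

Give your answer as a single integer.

Need t * 4 >= 6, so t >= 6/4.
Smallest integer t = ceil(6/4) = 2.

Answer: 2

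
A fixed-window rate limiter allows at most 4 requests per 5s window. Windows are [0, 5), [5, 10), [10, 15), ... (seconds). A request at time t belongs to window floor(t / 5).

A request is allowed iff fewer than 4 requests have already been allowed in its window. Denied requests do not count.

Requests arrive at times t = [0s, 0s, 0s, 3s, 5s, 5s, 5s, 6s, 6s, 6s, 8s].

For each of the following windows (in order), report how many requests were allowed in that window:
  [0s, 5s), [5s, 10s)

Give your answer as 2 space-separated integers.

Processing requests:
  req#1 t=0s (window 0): ALLOW
  req#2 t=0s (window 0): ALLOW
  req#3 t=0s (window 0): ALLOW
  req#4 t=3s (window 0): ALLOW
  req#5 t=5s (window 1): ALLOW
  req#6 t=5s (window 1): ALLOW
  req#7 t=5s (window 1): ALLOW
  req#8 t=6s (window 1): ALLOW
  req#9 t=6s (window 1): DENY
  req#10 t=6s (window 1): DENY
  req#11 t=8s (window 1): DENY

Allowed counts by window: 4 4

Answer: 4 4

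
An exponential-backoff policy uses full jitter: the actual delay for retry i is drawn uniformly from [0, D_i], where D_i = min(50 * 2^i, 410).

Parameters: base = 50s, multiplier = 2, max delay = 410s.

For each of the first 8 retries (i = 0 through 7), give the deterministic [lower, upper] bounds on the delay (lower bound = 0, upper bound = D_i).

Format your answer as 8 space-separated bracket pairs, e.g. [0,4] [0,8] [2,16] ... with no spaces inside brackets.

Computing bounds per retry:
  i=0: D_i=min(50*2^0,410)=50, bounds=[0,50]
  i=1: D_i=min(50*2^1,410)=100, bounds=[0,100]
  i=2: D_i=min(50*2^2,410)=200, bounds=[0,200]
  i=3: D_i=min(50*2^3,410)=400, bounds=[0,400]
  i=4: D_i=min(50*2^4,410)=410, bounds=[0,410]
  i=5: D_i=min(50*2^5,410)=410, bounds=[0,410]
  i=6: D_i=min(50*2^6,410)=410, bounds=[0,410]
  i=7: D_i=min(50*2^7,410)=410, bounds=[0,410]

Answer: [0,50] [0,100] [0,200] [0,400] [0,410] [0,410] [0,410] [0,410]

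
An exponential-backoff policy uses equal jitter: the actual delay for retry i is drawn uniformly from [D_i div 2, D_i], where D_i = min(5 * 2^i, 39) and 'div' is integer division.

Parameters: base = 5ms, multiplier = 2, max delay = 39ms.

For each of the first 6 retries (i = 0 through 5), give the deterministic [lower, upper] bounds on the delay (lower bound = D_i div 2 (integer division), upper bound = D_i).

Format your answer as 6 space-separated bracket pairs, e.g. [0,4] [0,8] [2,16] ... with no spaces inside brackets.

Answer: [2,5] [5,10] [10,20] [19,39] [19,39] [19,39]

Derivation:
Computing bounds per retry:
  i=0: D_i=min(5*2^0,39)=5, bounds=[2,5]
  i=1: D_i=min(5*2^1,39)=10, bounds=[5,10]
  i=2: D_i=min(5*2^2,39)=20, bounds=[10,20]
  i=3: D_i=min(5*2^3,39)=39, bounds=[19,39]
  i=4: D_i=min(5*2^4,39)=39, bounds=[19,39]
  i=5: D_i=min(5*2^5,39)=39, bounds=[19,39]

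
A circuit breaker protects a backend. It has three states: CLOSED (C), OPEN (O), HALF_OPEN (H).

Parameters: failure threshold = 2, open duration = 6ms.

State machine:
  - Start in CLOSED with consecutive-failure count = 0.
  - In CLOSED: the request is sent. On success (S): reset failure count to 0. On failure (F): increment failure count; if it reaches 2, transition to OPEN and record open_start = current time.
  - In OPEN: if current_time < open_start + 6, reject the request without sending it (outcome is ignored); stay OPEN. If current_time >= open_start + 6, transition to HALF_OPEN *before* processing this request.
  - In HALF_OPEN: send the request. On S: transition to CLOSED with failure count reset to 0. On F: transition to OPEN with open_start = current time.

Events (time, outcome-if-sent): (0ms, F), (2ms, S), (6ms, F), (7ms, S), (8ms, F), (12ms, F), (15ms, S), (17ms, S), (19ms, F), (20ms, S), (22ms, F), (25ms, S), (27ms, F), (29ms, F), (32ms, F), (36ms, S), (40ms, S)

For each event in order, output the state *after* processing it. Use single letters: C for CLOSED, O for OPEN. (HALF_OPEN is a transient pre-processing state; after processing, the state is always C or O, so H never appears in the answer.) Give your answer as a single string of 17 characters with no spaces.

State after each event:
  event#1 t=0ms outcome=F: state=CLOSED
  event#2 t=2ms outcome=S: state=CLOSED
  event#3 t=6ms outcome=F: state=CLOSED
  event#4 t=7ms outcome=S: state=CLOSED
  event#5 t=8ms outcome=F: state=CLOSED
  event#6 t=12ms outcome=F: state=OPEN
  event#7 t=15ms outcome=S: state=OPEN
  event#8 t=17ms outcome=S: state=OPEN
  event#9 t=19ms outcome=F: state=OPEN
  event#10 t=20ms outcome=S: state=OPEN
  event#11 t=22ms outcome=F: state=OPEN
  event#12 t=25ms outcome=S: state=CLOSED
  event#13 t=27ms outcome=F: state=CLOSED
  event#14 t=29ms outcome=F: state=OPEN
  event#15 t=32ms outcome=F: state=OPEN
  event#16 t=36ms outcome=S: state=CLOSED
  event#17 t=40ms outcome=S: state=CLOSED

Answer: CCCCCOOOOOOCCOOCC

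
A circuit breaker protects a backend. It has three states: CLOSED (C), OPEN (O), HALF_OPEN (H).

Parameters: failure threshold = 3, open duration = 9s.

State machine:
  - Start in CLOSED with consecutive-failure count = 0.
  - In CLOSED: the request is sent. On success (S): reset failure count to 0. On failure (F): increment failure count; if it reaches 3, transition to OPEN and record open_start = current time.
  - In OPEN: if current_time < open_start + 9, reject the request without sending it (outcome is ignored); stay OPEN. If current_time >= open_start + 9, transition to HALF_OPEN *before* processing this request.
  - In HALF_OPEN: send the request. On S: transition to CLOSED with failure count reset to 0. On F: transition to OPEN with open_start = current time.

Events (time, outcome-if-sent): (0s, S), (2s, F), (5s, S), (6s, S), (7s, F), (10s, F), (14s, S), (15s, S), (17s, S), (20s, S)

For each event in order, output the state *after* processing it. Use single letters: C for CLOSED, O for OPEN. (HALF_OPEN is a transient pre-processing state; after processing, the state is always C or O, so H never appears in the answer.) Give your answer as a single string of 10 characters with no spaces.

Answer: CCCCCCCCCC

Derivation:
State after each event:
  event#1 t=0s outcome=S: state=CLOSED
  event#2 t=2s outcome=F: state=CLOSED
  event#3 t=5s outcome=S: state=CLOSED
  event#4 t=6s outcome=S: state=CLOSED
  event#5 t=7s outcome=F: state=CLOSED
  event#6 t=10s outcome=F: state=CLOSED
  event#7 t=14s outcome=S: state=CLOSED
  event#8 t=15s outcome=S: state=CLOSED
  event#9 t=17s outcome=S: state=CLOSED
  event#10 t=20s outcome=S: state=CLOSED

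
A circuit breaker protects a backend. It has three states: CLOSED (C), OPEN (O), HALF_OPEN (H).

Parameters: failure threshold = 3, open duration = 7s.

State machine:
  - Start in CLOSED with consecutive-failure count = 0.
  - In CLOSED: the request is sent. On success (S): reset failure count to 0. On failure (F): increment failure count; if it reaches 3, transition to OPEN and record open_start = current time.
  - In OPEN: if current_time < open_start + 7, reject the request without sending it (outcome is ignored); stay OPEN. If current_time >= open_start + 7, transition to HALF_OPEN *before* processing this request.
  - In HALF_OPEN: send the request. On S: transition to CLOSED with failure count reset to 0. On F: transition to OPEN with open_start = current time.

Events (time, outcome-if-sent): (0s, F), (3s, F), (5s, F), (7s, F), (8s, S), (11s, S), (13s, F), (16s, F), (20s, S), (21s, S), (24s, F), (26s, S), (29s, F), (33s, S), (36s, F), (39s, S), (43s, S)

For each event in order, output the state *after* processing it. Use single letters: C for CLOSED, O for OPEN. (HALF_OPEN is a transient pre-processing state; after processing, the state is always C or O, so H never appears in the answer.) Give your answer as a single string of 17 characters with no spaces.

State after each event:
  event#1 t=0s outcome=F: state=CLOSED
  event#2 t=3s outcome=F: state=CLOSED
  event#3 t=5s outcome=F: state=OPEN
  event#4 t=7s outcome=F: state=OPEN
  event#5 t=8s outcome=S: state=OPEN
  event#6 t=11s outcome=S: state=OPEN
  event#7 t=13s outcome=F: state=OPEN
  event#8 t=16s outcome=F: state=OPEN
  event#9 t=20s outcome=S: state=CLOSED
  event#10 t=21s outcome=S: state=CLOSED
  event#11 t=24s outcome=F: state=CLOSED
  event#12 t=26s outcome=S: state=CLOSED
  event#13 t=29s outcome=F: state=CLOSED
  event#14 t=33s outcome=S: state=CLOSED
  event#15 t=36s outcome=F: state=CLOSED
  event#16 t=39s outcome=S: state=CLOSED
  event#17 t=43s outcome=S: state=CLOSED

Answer: CCOOOOOOCCCCCCCCC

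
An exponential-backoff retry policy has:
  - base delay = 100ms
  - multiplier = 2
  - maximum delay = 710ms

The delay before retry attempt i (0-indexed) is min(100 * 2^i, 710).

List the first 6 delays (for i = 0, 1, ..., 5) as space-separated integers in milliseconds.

Computing each delay:
  i=0: min(100*2^0, 710) = 100
  i=1: min(100*2^1, 710) = 200
  i=2: min(100*2^2, 710) = 400
  i=3: min(100*2^3, 710) = 710
  i=4: min(100*2^4, 710) = 710
  i=5: min(100*2^5, 710) = 710

Answer: 100 200 400 710 710 710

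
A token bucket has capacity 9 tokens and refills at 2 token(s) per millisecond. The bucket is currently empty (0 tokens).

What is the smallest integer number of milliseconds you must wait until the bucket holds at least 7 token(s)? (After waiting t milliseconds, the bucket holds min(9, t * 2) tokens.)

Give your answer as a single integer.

Answer: 4

Derivation:
Need t * 2 >= 7, so t >= 7/2.
Smallest integer t = ceil(7/2) = 4.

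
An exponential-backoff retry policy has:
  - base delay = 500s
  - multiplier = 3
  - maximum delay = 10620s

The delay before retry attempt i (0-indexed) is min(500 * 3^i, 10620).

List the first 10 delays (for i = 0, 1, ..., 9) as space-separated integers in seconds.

Answer: 500 1500 4500 10620 10620 10620 10620 10620 10620 10620

Derivation:
Computing each delay:
  i=0: min(500*3^0, 10620) = 500
  i=1: min(500*3^1, 10620) = 1500
  i=2: min(500*3^2, 10620) = 4500
  i=3: min(500*3^3, 10620) = 10620
  i=4: min(500*3^4, 10620) = 10620
  i=5: min(500*3^5, 10620) = 10620
  i=6: min(500*3^6, 10620) = 10620
  i=7: min(500*3^7, 10620) = 10620
  i=8: min(500*3^8, 10620) = 10620
  i=9: min(500*3^9, 10620) = 10620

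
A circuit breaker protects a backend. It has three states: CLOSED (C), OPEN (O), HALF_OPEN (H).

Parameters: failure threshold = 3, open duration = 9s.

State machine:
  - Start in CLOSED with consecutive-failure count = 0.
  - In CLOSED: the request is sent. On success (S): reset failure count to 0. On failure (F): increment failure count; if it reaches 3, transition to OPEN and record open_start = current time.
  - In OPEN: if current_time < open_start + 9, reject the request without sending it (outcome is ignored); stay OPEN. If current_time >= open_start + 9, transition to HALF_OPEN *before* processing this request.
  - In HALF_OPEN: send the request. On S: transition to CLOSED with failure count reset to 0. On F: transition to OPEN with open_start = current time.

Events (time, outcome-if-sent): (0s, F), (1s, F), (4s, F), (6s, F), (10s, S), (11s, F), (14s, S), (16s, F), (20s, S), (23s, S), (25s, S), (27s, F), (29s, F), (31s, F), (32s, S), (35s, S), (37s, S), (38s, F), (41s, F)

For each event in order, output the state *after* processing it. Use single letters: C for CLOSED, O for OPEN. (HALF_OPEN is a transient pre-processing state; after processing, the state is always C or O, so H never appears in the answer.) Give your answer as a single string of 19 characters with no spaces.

State after each event:
  event#1 t=0s outcome=F: state=CLOSED
  event#2 t=1s outcome=F: state=CLOSED
  event#3 t=4s outcome=F: state=OPEN
  event#4 t=6s outcome=F: state=OPEN
  event#5 t=10s outcome=S: state=OPEN
  event#6 t=11s outcome=F: state=OPEN
  event#7 t=14s outcome=S: state=CLOSED
  event#8 t=16s outcome=F: state=CLOSED
  event#9 t=20s outcome=S: state=CLOSED
  event#10 t=23s outcome=S: state=CLOSED
  event#11 t=25s outcome=S: state=CLOSED
  event#12 t=27s outcome=F: state=CLOSED
  event#13 t=29s outcome=F: state=CLOSED
  event#14 t=31s outcome=F: state=OPEN
  event#15 t=32s outcome=S: state=OPEN
  event#16 t=35s outcome=S: state=OPEN
  event#17 t=37s outcome=S: state=OPEN
  event#18 t=38s outcome=F: state=OPEN
  event#19 t=41s outcome=F: state=OPEN

Answer: CCOOOOCCCCCCCOOOOOO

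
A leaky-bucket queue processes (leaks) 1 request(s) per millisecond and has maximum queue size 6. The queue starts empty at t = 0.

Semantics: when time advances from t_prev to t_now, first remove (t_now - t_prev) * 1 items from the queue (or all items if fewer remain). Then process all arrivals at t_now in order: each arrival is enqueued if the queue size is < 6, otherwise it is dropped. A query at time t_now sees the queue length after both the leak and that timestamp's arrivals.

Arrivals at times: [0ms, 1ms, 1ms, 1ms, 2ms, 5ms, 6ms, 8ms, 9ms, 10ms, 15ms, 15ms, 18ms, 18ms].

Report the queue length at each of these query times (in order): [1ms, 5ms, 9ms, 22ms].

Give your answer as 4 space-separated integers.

Answer: 3 1 1 0

Derivation:
Queue lengths at query times:
  query t=1ms: backlog = 3
  query t=5ms: backlog = 1
  query t=9ms: backlog = 1
  query t=22ms: backlog = 0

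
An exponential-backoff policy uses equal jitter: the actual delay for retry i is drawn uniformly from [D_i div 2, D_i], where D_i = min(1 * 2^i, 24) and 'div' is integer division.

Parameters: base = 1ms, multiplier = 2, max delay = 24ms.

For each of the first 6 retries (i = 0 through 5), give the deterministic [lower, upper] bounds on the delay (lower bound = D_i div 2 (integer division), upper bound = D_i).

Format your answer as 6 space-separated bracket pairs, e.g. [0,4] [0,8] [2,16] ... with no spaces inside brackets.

Answer: [0,1] [1,2] [2,4] [4,8] [8,16] [12,24]

Derivation:
Computing bounds per retry:
  i=0: D_i=min(1*2^0,24)=1, bounds=[0,1]
  i=1: D_i=min(1*2^1,24)=2, bounds=[1,2]
  i=2: D_i=min(1*2^2,24)=4, bounds=[2,4]
  i=3: D_i=min(1*2^3,24)=8, bounds=[4,8]
  i=4: D_i=min(1*2^4,24)=16, bounds=[8,16]
  i=5: D_i=min(1*2^5,24)=24, bounds=[12,24]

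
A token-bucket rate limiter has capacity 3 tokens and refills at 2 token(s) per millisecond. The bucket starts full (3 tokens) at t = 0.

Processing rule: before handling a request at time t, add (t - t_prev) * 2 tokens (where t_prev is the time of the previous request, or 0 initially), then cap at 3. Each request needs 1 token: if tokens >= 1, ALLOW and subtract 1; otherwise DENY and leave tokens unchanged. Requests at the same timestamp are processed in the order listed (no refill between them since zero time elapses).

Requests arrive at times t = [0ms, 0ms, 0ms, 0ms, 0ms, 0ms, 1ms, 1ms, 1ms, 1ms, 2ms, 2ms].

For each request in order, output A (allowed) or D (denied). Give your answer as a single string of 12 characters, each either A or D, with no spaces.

Simulating step by step:
  req#1 t=0ms: ALLOW
  req#2 t=0ms: ALLOW
  req#3 t=0ms: ALLOW
  req#4 t=0ms: DENY
  req#5 t=0ms: DENY
  req#6 t=0ms: DENY
  req#7 t=1ms: ALLOW
  req#8 t=1ms: ALLOW
  req#9 t=1ms: DENY
  req#10 t=1ms: DENY
  req#11 t=2ms: ALLOW
  req#12 t=2ms: ALLOW

Answer: AAADDDAADDAA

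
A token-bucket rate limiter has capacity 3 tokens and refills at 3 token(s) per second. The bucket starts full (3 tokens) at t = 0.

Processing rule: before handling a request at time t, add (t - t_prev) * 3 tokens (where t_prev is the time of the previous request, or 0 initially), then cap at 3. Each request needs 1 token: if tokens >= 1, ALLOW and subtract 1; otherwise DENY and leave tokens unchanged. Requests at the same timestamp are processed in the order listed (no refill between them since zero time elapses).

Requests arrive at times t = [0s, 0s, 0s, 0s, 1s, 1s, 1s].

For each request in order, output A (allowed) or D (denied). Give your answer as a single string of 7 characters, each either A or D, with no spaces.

Answer: AAADAAA

Derivation:
Simulating step by step:
  req#1 t=0s: ALLOW
  req#2 t=0s: ALLOW
  req#3 t=0s: ALLOW
  req#4 t=0s: DENY
  req#5 t=1s: ALLOW
  req#6 t=1s: ALLOW
  req#7 t=1s: ALLOW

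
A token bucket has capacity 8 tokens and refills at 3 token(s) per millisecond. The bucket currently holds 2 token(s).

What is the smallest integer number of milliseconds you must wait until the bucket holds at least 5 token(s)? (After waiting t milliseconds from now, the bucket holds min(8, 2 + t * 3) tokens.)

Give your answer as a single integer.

Answer: 1

Derivation:
Need 2 + t * 3 >= 5, so t >= 3/3.
Smallest integer t = ceil(3/3) = 1.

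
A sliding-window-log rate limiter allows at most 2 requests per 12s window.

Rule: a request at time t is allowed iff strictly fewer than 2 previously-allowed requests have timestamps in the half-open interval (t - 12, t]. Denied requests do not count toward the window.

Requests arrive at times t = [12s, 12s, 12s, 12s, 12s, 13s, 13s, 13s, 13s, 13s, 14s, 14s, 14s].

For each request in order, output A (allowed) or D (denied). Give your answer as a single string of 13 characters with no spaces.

Answer: AADDDDDDDDDDD

Derivation:
Tracking allowed requests in the window:
  req#1 t=12s: ALLOW
  req#2 t=12s: ALLOW
  req#3 t=12s: DENY
  req#4 t=12s: DENY
  req#5 t=12s: DENY
  req#6 t=13s: DENY
  req#7 t=13s: DENY
  req#8 t=13s: DENY
  req#9 t=13s: DENY
  req#10 t=13s: DENY
  req#11 t=14s: DENY
  req#12 t=14s: DENY
  req#13 t=14s: DENY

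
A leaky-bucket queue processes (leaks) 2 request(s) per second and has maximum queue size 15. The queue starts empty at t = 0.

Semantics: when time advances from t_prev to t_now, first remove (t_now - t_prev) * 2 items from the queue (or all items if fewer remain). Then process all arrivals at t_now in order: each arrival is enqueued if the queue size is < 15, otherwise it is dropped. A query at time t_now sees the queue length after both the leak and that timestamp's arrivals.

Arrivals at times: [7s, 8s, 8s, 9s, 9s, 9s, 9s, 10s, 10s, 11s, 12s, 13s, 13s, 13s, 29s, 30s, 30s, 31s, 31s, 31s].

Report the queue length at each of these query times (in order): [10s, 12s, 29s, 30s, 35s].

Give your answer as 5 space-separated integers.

Queue lengths at query times:
  query t=10s: backlog = 4
  query t=12s: backlog = 2
  query t=29s: backlog = 1
  query t=30s: backlog = 2
  query t=35s: backlog = 0

Answer: 4 2 1 2 0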